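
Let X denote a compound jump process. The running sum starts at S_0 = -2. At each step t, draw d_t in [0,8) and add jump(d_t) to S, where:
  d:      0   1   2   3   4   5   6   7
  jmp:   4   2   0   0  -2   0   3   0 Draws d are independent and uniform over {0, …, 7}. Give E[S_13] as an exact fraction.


Outcome values over d=0..7: [4, 2, 0, 0, -2, 0, 3, 0]
Σy = 7, Σy² = 33, M = 8
μ = 7/8 = 7/8,  σ² = 33/8 − (7/8)² = 215/64
E[S_13] = -2 + 13·(7/8) = 75/8

75/8


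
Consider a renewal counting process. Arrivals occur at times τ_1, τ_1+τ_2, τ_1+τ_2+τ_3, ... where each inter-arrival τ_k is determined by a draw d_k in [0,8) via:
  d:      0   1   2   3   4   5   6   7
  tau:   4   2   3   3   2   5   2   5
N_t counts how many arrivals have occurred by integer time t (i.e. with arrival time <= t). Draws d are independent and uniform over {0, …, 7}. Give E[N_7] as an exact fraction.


969/512

Inter-arrival values over d=0..7: [4, 2, 3, 3, 2, 5, 2, 5]
Each d has probability 1/8, so the pmf of τ is: f(2) = 3/8, f(3) = 1/4, f(4) = 1/8, f(5) = 1/4
Renewal equation for m(n) = E[N_n]: condition on τ_1 = k (if k <= n, one arrival plus a fresh copy on the remaining n−k steps): m(n) = F(n) + Σ_{k<=n} f(k)·m(n−k), where F(n) = P(τ <= n) and m(0) = 0
m(1) = F(1) = 0
m(2) = F(2) = 3/8
m(3) = F(3) = 5/8
m(4) = F(4) + f(2)·m(2) = 3/4 + 3/8·3/8 = 57/64
m(5) = F(5) + f(2)·m(3) + f(3)·m(2) = 1 + 3/8·5/8 + 1/4·3/8 = 85/64
m(6) = F(6) + f(2)·m(4) + f(3)·m(3) + f(4)·m(2) = 1 + 3/8·57/64 + 1/4·5/8 + 1/8·3/8 = 787/512
m(7) = F(7) + f(2)·m(5) + f(3)·m(4) + f(4)·m(3) + f(5)·m(2) = 1 + 3/8·85/64 + 1/4·57/64 + 1/8·5/8 + 1/4·3/8 = 969/512
E[N_7] = m(7) = 969/512


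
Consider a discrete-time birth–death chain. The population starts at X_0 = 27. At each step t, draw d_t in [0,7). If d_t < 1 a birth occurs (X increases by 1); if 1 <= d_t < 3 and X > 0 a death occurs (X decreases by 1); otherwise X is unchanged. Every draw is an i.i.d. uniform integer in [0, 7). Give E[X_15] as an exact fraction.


X can drop by at most 1 per step and X_0 = 27 > T = 15, so X_t >= 27 − t >= 12 > 0 for every t <= 15: the floor at 0 (the 'and X > 0' condition) never binds. Hence X_15 = X_0 + Σ_{t<15} Y_t with i.i.d. increments Y_t = y(d_t) ∈ {+1, −1, 0}.
Outcome values over d=0..6: [1, -1, -1, 0, 0, 0, 0]
Σy = -1, Σy² = 3, M = 7
μ = -1/7 = -1/7,  σ² = 3/7 − (-1/7)² = 20/49
E[X_15] = 27 + 15·(-1/7) = 174/7

174/7


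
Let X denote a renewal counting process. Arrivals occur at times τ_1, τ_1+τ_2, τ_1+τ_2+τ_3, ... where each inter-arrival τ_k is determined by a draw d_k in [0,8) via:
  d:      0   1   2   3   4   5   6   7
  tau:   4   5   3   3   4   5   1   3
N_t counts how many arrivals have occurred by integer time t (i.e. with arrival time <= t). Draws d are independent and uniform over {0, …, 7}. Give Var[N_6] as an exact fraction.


Inter-arrival values over d=0..7: [4, 5, 3, 3, 4, 5, 1, 3]
Each d has probability 1/8, so the pmf of τ is: f(1) = 1/8, f(3) = 3/8, f(4) = 1/4, f(5) = 1/4
Let p_n(j) = P(N_n = j), with p_0 = [1]. Condition on τ_1: p_n(0) = P(τ > n), and for j >= 1, p_n(j) = Σ_{k<=n} f(k)·p_{n−k}(j−1)
p_1 = [7/8, 1/8]  (j = 0..1)
p_2 = [7/8, 7/64, 1/64]  (j = 0..2)
p_3 = [1/2, 31/64, 7/512, 1/512]  (j = 0..3)
p_4 = [1/4, 41/64, 55/512, 7/4096, 1/4096]  (j = 0..4)
p_5 = [0, 53/64, 39/256, 79/4096, 7/32768, 1/32768]  (j = 0..5)
p_6 = [0, 5/8, 11/32, 115/4096, 103/32768, 7/262144, 1/262144]  (j = 0..6)
E[N_6] = Σ j·p_6(j) = 369481/262144;  E[N_6²] = Σ j²·p_6(j) = 603923/262144
Var[N_6] = 603923/262144 − (369481/262144)² = 21798581551/68719476736

21798581551/68719476736


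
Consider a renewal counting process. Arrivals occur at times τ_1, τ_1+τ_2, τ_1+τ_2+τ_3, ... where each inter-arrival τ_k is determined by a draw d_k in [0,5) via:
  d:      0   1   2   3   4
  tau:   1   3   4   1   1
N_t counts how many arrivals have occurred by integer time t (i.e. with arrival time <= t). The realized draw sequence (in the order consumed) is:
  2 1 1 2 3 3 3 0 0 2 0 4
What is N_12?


draw d_1=2: τ_1=4, arrival time A_1=4
draw d_2=1: τ_2=3, arrival time A_2=7
draw d_3=1: τ_3=3, arrival time A_3=10
draw d_4=2: τ_4=4, arrival time A_4=14
draw d_5=3: τ_5=1, arrival time A_5=15
draw d_6=3: τ_6=1, arrival time A_6=16
draw d_7=3: τ_7=1, arrival time A_7=17
draw d_8=0: τ_8=1, arrival time A_8=18
draw d_9=0: τ_9=1, arrival time A_9=19
draw d_10=2: τ_10=4, arrival time A_10=23
draw d_11=0: τ_11=1, arrival time A_11=24
draw d_12=4: τ_12=1, arrival time A_12=25
N_t over t=0..12: 0:0 1:0 2:0 3:0 4:1 5:1 6:1 7:2 8:2 9:2 10:3 11:3 12:3

3


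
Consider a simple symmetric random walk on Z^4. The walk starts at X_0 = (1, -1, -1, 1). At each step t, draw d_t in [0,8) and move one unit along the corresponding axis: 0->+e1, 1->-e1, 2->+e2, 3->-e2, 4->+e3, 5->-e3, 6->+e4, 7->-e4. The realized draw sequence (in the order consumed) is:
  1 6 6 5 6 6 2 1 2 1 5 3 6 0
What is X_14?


(-1, 0, -3, 6)

t=0: X=(1, -1, -1, 1), d=1 → -e1, X_1=(0, -1, -1, 1)
t=1: X=(0, -1, -1, 1), d=6 → +e4, X_2=(0, -1, -1, 2)
t=2: X=(0, -1, -1, 2), d=6 → +e4, X_3=(0, -1, -1, 3)
t=3: X=(0, -1, -1, 3), d=5 → -e3, X_4=(0, -1, -2, 3)
t=4: X=(0, -1, -2, 3), d=6 → +e4, X_5=(0, -1, -2, 4)
t=5: X=(0, -1, -2, 4), d=6 → +e4, X_6=(0, -1, -2, 5)
t=6: X=(0, -1, -2, 5), d=2 → +e2, X_7=(0, 0, -2, 5)
t=7: X=(0, 0, -2, 5), d=1 → -e1, X_8=(-1, 0, -2, 5)
t=8: X=(-1, 0, -2, 5), d=2 → +e2, X_9=(-1, 1, -2, 5)
t=9: X=(-1, 1, -2, 5), d=1 → -e1, X_10=(-2, 1, -2, 5)
t=10: X=(-2, 1, -2, 5), d=5 → -e3, X_11=(-2, 1, -3, 5)
t=11: X=(-2, 1, -3, 5), d=3 → -e2, X_12=(-2, 0, -3, 5)
t=12: X=(-2, 0, -3, 5), d=6 → +e4, X_13=(-2, 0, -3, 6)
t=13: X=(-2, 0, -3, 6), d=0 → +e1, X_14=(-1, 0, -3, 6)


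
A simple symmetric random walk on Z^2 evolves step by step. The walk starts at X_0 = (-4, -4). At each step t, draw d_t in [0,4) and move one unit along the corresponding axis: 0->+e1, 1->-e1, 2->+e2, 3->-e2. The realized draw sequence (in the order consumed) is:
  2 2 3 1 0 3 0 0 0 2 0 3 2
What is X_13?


t=0: X=(-4, -4), d=2 → +e2, X_1=(-4, -3)
t=1: X=(-4, -3), d=2 → +e2, X_2=(-4, -2)
t=2: X=(-4, -2), d=3 → -e2, X_3=(-4, -3)
t=3: X=(-4, -3), d=1 → -e1, X_4=(-5, -3)
t=4: X=(-5, -3), d=0 → +e1, X_5=(-4, -3)
t=5: X=(-4, -3), d=3 → -e2, X_6=(-4, -4)
t=6: X=(-4, -4), d=0 → +e1, X_7=(-3, -4)
t=7: X=(-3, -4), d=0 → +e1, X_8=(-2, -4)
t=8: X=(-2, -4), d=0 → +e1, X_9=(-1, -4)
t=9: X=(-1, -4), d=2 → +e2, X_10=(-1, -3)
t=10: X=(-1, -3), d=0 → +e1, X_11=(0, -3)
t=11: X=(0, -3), d=3 → -e2, X_12=(0, -4)
t=12: X=(0, -4), d=2 → +e2, X_13=(0, -3)

(0, -3)


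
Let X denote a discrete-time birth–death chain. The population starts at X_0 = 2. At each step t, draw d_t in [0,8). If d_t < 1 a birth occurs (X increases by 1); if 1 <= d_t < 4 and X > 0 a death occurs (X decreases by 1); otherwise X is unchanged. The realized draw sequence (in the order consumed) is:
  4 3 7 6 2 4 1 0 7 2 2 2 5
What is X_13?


0

t=0: X=2, d=4 → hold, X_1=2
t=1: X=2, d=3 → death, X_2=1
t=2: X=1, d=7 → hold, X_3=1
t=3: X=1, d=6 → hold, X_4=1
t=4: X=1, d=2 → death, X_5=0
t=5: X=0, d=4 → hold, X_6=0
t=6: X=0, d=1 → hold, X_7=0
t=7: X=0, d=0 → birth, X_8=1
t=8: X=1, d=7 → hold, X_9=1
t=9: X=1, d=2 → death, X_10=0
t=10: X=0, d=2 → hold, X_11=0
t=11: X=0, d=2 → hold, X_12=0
t=12: X=0, d=5 → hold, X_13=0


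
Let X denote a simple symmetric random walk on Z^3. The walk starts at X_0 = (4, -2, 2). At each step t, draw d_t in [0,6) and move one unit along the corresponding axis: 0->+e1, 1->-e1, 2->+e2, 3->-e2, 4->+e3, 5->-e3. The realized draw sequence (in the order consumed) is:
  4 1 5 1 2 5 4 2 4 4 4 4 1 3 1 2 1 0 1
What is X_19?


t=0: X=(4, -2, 2), d=4 → +e3, X_1=(4, -2, 3)
t=1: X=(4, -2, 3), d=1 → -e1, X_2=(3, -2, 3)
t=2: X=(3, -2, 3), d=5 → -e3, X_3=(3, -2, 2)
t=3: X=(3, -2, 2), d=1 → -e1, X_4=(2, -2, 2)
t=4: X=(2, -2, 2), d=2 → +e2, X_5=(2, -1, 2)
t=5: X=(2, -1, 2), d=5 → -e3, X_6=(2, -1, 1)
t=6: X=(2, -1, 1), d=4 → +e3, X_7=(2, -1, 2)
t=7: X=(2, -1, 2), d=2 → +e2, X_8=(2, 0, 2)
t=8: X=(2, 0, 2), d=4 → +e3, X_9=(2, 0, 3)
t=9: X=(2, 0, 3), d=4 → +e3, X_10=(2, 0, 4)
t=10: X=(2, 0, 4), d=4 → +e3, X_11=(2, 0, 5)
t=11: X=(2, 0, 5), d=4 → +e3, X_12=(2, 0, 6)
t=12: X=(2, 0, 6), d=1 → -e1, X_13=(1, 0, 6)
t=13: X=(1, 0, 6), d=3 → -e2, X_14=(1, -1, 6)
t=14: X=(1, -1, 6), d=1 → -e1, X_15=(0, -1, 6)
t=15: X=(0, -1, 6), d=2 → +e2, X_16=(0, 0, 6)
t=16: X=(0, 0, 6), d=1 → -e1, X_17=(-1, 0, 6)
t=17: X=(-1, 0, 6), d=0 → +e1, X_18=(0, 0, 6)
t=18: X=(0, 0, 6), d=1 → -e1, X_19=(-1, 0, 6)

(-1, 0, 6)


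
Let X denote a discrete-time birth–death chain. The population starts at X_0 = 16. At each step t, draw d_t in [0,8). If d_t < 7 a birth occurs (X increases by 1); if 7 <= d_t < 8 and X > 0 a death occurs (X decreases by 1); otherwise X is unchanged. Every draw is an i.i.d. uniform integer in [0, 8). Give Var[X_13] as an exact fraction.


91/16

X can drop by at most 1 per step and X_0 = 16 > T = 13, so X_t >= 16 − t >= 3 > 0 for every t <= 13: the floor at 0 (the 'and X > 0' condition) never binds. Hence X_13 = X_0 + Σ_{t<13} Y_t with i.i.d. increments Y_t = y(d_t) ∈ {+1, −1, 0}.
Outcome values over d=0..7: [1, 1, 1, 1, 1, 1, 1, -1]
Σy = 6, Σy² = 8, M = 8
μ = 6/8 = 3/4,  σ² = 8/8 − (3/4)² = 7/16
Independent increments: Var[X_13] = 13·σ² = 13·(7/16) = 91/16


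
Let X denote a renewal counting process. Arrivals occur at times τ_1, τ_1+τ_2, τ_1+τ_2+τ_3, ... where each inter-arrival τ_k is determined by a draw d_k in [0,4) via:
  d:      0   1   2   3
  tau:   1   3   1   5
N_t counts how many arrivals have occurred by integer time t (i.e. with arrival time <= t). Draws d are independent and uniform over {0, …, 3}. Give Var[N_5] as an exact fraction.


Inter-arrival values over d=0..3: [1, 3, 1, 5]
Each d has probability 1/4, so the pmf of τ is: f(1) = 1/2, f(3) = 1/4, f(5) = 1/4
Let p_n(j) = P(N_n = j), with p_0 = [1]. Condition on τ_1: p_n(0) = P(τ > n), and for j >= 1, p_n(j) = Σ_{k<=n} f(k)·p_{n−k}(j−1)
p_1 = [1/2, 1/2]  (j = 0..1)
p_2 = [1/2, 1/4, 1/4]  (j = 0..2)
p_3 = [1/4, 1/2, 1/8, 1/8]  (j = 0..3)
p_4 = [1/4, 1/4, 3/8, 1/16, 1/16]  (j = 0..4)
p_5 = [0, 1/2, 3/16, 1/4, 1/32, 1/32]  (j = 0..5)
E[N_5] = Σ j·p_5(j) = 61/32;  E[N_5²] = Σ j²·p_5(j) = 153/32
Var[N_5] = 153/32 − (61/32)² = 1175/1024

1175/1024


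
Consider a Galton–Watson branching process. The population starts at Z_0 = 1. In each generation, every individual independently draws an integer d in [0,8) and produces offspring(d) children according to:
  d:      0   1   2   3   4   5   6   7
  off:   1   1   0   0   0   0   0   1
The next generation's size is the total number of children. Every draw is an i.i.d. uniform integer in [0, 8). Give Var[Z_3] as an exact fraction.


13095/262144

Outcome values over d=0..7: [1, 1, 0, 0, 0, 0, 0, 1]
Σy = 3, Σy² = 3, M = 8
μ = 3/8 = 3/8,  σ² = 3/8 − (3/8)² = 15/64
V_0 = 0, E_0 = 1
V_1 = 15/64·E_0 + (3/8)²·V_0 = 15/64;  E_1 = 3/8
V_2 = 15/64·E_1 + (3/8)²·V_1 = 495/4096;  E_2 = 9/64
V_3 = 15/64·E_2 + (3/8)²·V_2 = 13095/262144;  E_3 = 27/512


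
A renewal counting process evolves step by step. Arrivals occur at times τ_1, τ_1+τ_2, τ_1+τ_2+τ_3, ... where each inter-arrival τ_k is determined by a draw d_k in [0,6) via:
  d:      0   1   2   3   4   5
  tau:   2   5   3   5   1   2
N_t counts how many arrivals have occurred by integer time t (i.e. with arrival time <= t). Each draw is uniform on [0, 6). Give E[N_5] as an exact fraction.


11863/7776

Inter-arrival values over d=0..5: [2, 5, 3, 5, 1, 2]
Each d has probability 1/6, so the pmf of τ is: f(1) = 1/6, f(2) = 1/3, f(3) = 1/6, f(5) = 1/3
Renewal equation for m(n) = E[N_n]: condition on τ_1 = k (if k <= n, one arrival plus a fresh copy on the remaining n−k steps): m(n) = F(n) + Σ_{k<=n} f(k)·m(n−k), where F(n) = P(τ <= n) and m(0) = 0
m(1) = F(1) = 1/6
m(2) = F(2) + f(1)·m(1) = 1/2 + 1/6·1/6 = 19/36
m(3) = F(3) + f(1)·m(2) + f(2)·m(1) = 2/3 + 1/6·19/36 + 1/3·1/6 = 175/216
m(4) = F(4) + f(1)·m(3) + f(2)·m(2) + f(3)·m(1) = 2/3 + 1/6·175/216 + 1/3·19/36 + 1/6·1/6 = 1303/1296
m(5) = F(5) + f(1)·m(4) + f(2)·m(3) + f(3)·m(2) = 1 + 1/6·1303/1296 + 1/3·175/216 + 1/6·19/36 = 11863/7776
E[N_5] = m(5) = 11863/7776


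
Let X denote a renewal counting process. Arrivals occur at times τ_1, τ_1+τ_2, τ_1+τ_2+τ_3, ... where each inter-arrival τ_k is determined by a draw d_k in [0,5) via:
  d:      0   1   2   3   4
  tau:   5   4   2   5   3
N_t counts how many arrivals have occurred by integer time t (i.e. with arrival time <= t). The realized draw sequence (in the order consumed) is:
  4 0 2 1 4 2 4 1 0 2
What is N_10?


3

draw d_1=4: τ_1=3, arrival time A_1=3
draw d_2=0: τ_2=5, arrival time A_2=8
draw d_3=2: τ_3=2, arrival time A_3=10
draw d_4=1: τ_4=4, arrival time A_4=14
draw d_5=4: τ_5=3, arrival time A_5=17
draw d_6=2: τ_6=2, arrival time A_6=19
draw d_7=4: τ_7=3, arrival time A_7=22
draw d_8=1: τ_8=4, arrival time A_8=26
draw d_9=0: τ_9=5, arrival time A_9=31
draw d_10=2: τ_10=2, arrival time A_10=33
N_t over t=0..10: 0:0 1:0 2:0 3:1 4:1 5:1 6:1 7:1 8:2 9:2 10:3


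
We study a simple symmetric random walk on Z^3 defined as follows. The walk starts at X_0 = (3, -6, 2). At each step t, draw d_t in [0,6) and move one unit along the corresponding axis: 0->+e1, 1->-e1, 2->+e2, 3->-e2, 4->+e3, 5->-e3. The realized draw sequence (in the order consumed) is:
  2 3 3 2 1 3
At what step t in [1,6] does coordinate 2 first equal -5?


1

t=0: X=(3, -6, 2), d=2 → +e2, X_1=(3, -5, 2)
t=1: X=(3, -5, 2), d=3 → -e2, X_2=(3, -6, 2)
t=2: X=(3, -6, 2), d=3 → -e2, X_3=(3, -7, 2)
t=3: X=(3, -7, 2), d=2 → +e2, X_4=(3, -6, 2)
t=4: X=(3, -6, 2), d=1 → -e1, X_5=(2, -6, 2)
t=5: X=(2, -6, 2), d=3 → -e2, X_6=(2, -7, 2)


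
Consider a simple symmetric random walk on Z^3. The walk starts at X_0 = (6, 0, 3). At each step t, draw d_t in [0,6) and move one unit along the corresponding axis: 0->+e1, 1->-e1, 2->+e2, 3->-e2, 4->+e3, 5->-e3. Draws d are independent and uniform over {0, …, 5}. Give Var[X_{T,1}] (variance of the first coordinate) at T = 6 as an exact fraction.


Outcome values over d=0..5: [1, -1, 0, 0, 0, 0]
Σy = 0, Σy² = 2, M = 6
μ = 0/6 = 0,  σ² = 2/6 − (0)² = 1/3
Independent increments: Var[X_6] = 6·σ² = 6·(1/3) = 2

2


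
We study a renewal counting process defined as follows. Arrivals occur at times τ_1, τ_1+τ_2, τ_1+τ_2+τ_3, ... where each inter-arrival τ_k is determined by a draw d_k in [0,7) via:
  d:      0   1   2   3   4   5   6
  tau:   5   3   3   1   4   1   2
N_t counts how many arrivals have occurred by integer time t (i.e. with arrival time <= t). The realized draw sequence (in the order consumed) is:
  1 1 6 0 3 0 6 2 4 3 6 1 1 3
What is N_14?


5

draw d_1=1: τ_1=3, arrival time A_1=3
draw d_2=1: τ_2=3, arrival time A_2=6
draw d_3=6: τ_3=2, arrival time A_3=8
draw d_4=0: τ_4=5, arrival time A_4=13
draw d_5=3: τ_5=1, arrival time A_5=14
draw d_6=0: τ_6=5, arrival time A_6=19
draw d_7=6: τ_7=2, arrival time A_7=21
draw d_8=2: τ_8=3, arrival time A_8=24
draw d_9=4: τ_9=4, arrival time A_9=28
draw d_10=3: τ_10=1, arrival time A_10=29
draw d_11=6: τ_11=2, arrival time A_11=31
draw d_12=1: τ_12=3, arrival time A_12=34
draw d_13=1: τ_13=3, arrival time A_13=37
draw d_14=3: τ_14=1, arrival time A_14=38
N_t over t=0..14: 0:0 1:0 2:0 3:1 4:1 5:1 6:2 7:2 8:3 9:3 10:3 11:3 12:3 13:4 14:5


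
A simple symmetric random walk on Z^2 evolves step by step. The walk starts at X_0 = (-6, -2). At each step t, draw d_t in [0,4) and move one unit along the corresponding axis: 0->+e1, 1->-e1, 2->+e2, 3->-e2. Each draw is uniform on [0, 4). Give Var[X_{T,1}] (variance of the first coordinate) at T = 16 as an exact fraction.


Outcome values over d=0..3: [1, -1, 0, 0]
Σy = 0, Σy² = 2, M = 4
μ = 0/4 = 0,  σ² = 2/4 − (0)² = 1/2
Independent increments: Var[X_16] = 16·σ² = 16·(1/2) = 8

8


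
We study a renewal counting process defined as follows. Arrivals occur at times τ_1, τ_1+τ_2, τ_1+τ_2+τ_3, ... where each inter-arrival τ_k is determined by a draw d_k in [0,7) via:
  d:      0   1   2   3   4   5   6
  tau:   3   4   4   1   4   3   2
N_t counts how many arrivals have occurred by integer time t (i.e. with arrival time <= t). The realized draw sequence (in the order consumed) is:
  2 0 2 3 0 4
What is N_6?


draw d_1=2: τ_1=4, arrival time A_1=4
draw d_2=0: τ_2=3, arrival time A_2=7
draw d_3=2: τ_3=4, arrival time A_3=11
draw d_4=3: τ_4=1, arrival time A_4=12
draw d_5=0: τ_5=3, arrival time A_5=15
draw d_6=4: τ_6=4, arrival time A_6=19
N_t over t=0..6: 0:0 1:0 2:0 3:0 4:1 5:1 6:1

1


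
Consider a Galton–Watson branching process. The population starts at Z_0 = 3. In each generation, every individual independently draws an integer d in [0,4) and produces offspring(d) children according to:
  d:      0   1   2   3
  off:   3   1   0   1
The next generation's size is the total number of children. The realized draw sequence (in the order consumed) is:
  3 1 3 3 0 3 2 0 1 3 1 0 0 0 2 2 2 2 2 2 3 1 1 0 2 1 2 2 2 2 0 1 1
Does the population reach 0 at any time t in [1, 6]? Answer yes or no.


gen 0: Z_0=3, draws=[3, 1, 3], offspring=[1, 1, 1], Z_1=3
gen 1: Z_1=3, draws=[3, 0, 3], offspring=[1, 3, 1], Z_2=5
gen 2: Z_2=5, draws=[2, 0, 1, 3, 1], offspring=[0, 3, 1, 1, 1], Z_3=6
gen 3: Z_3=6, draws=[0, 0, 0, 2, 2, 2], offspring=[3, 3, 3, 0, 0, 0], Z_4=9
gen 4: Z_4=9, draws=[2, 2, 2, 3, 1, 1, 0, 2, 1], offspring=[0, 0, 0, 1, 1, 1, 3, 0, 1], Z_5=7
gen 5: Z_5=7, draws=[2, 2, 2, 2, 0, 1, 1], offspring=[0, 0, 0, 0, 3, 1, 1], Z_6=5

no


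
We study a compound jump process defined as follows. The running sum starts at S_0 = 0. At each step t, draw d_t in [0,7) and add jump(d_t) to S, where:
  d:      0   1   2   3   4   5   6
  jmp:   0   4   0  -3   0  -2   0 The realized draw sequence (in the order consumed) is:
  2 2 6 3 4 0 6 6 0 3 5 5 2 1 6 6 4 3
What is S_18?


-9

t=0: S=0, d=2, jump=0, S_1=0
t=1: S=0, d=2, jump=0, S_2=0
t=2: S=0, d=6, jump=0, S_3=0
t=3: S=0, d=3, jump=-3, S_4=-3
t=4: S=-3, d=4, jump=0, S_5=-3
t=5: S=-3, d=0, jump=0, S_6=-3
t=6: S=-3, d=6, jump=0, S_7=-3
t=7: S=-3, d=6, jump=0, S_8=-3
t=8: S=-3, d=0, jump=0, S_9=-3
t=9: S=-3, d=3, jump=-3, S_10=-6
t=10: S=-6, d=5, jump=-2, S_11=-8
t=11: S=-8, d=5, jump=-2, S_12=-10
t=12: S=-10, d=2, jump=0, S_13=-10
t=13: S=-10, d=1, jump=4, S_14=-6
t=14: S=-6, d=6, jump=0, S_15=-6
t=15: S=-6, d=6, jump=0, S_16=-6
t=16: S=-6, d=4, jump=0, S_17=-6
t=17: S=-6, d=3, jump=-3, S_18=-9


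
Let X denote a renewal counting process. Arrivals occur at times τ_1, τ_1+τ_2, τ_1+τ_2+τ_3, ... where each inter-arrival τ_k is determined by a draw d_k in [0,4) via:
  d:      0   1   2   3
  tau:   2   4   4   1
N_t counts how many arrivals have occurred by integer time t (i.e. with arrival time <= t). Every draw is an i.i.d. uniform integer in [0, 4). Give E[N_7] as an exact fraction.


Inter-arrival values over d=0..3: [2, 4, 4, 1]
Each d has probability 1/4, so the pmf of τ is: f(1) = 1/4, f(2) = 1/4, f(4) = 1/2
Renewal equation for m(n) = E[N_n]: condition on τ_1 = k (if k <= n, one arrival plus a fresh copy on the remaining n−k steps): m(n) = F(n) + Σ_{k<=n} f(k)·m(n−k), where F(n) = P(τ <= n) and m(0) = 0
m(1) = F(1) = 1/4
m(2) = F(2) + f(1)·m(1) = 1/2 + 1/4·1/4 = 9/16
m(3) = F(3) + f(1)·m(2) + f(2)·m(1) = 1/2 + 1/4·9/16 + 1/4·1/4 = 45/64
m(4) = F(4) + f(1)·m(3) + f(2)·m(2) = 1 + 1/4·45/64 + 1/4·9/16 = 337/256
m(5) = F(5) + f(1)·m(4) + f(2)·m(3) + f(4)·m(1) = 1 + 1/4·337/256 + 1/4·45/64 + 1/2·1/4 = 1669/1024
m(6) = F(6) + f(1)·m(5) + f(2)·m(4) + f(4)·m(2) = 1 + 1/4·1669/1024 + 1/4·337/256 + 1/2·9/16 = 8265/4096
m(7) = F(7) + f(1)·m(6) + f(2)·m(5) + f(4)·m(3) = 1 + 1/4·8265/4096 + 1/4·1669/1024 + 1/2·45/64 = 37085/16384
E[N_7] = m(7) = 37085/16384

37085/16384


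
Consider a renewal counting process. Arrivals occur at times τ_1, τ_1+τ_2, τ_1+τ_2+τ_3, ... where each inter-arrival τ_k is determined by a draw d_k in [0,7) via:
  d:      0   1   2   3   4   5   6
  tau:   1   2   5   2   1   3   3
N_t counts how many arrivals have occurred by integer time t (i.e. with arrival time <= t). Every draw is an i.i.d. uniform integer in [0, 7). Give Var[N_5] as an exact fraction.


193070176/282475249

Inter-arrival values over d=0..6: [1, 2, 5, 2, 1, 3, 3]
Each d has probability 1/7, so the pmf of τ is: f(1) = 2/7, f(2) = 2/7, f(3) = 2/7, f(5) = 1/7
Let p_n(j) = P(N_n = j), with p_0 = [1]. Condition on τ_1: p_n(0) = P(τ > n), and for j >= 1, p_n(j) = Σ_{k<=n} f(k)·p_{n−k}(j−1)
p_1 = [5/7, 2/7]  (j = 0..1)
p_2 = [3/7, 24/49, 4/49]  (j = 0..2)
p_3 = [1/7, 30/49, 76/343, 8/343]  (j = 0..3)
p_4 = [1/7, 18/49, 136/343, 208/2401, 16/2401]  (j = 0..4)
p_5 = [0, 17/49, 144/343, 480/2401, 528/16807, 32/16807]  (j = 0..5)
E[N_5] = Σ j·p_5(j) = 32295/16807;  E[N_5²] = Σ j²·p_5(j) = 73543/16807
Var[N_5] = 73543/16807 − (32295/16807)² = 193070176/282475249


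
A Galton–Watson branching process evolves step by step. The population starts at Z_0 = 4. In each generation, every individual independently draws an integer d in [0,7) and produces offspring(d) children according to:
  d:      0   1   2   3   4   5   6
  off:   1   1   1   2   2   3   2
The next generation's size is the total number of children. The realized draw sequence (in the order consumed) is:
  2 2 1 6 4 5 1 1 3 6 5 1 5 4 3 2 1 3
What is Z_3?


17

gen 0: Z_0=4, draws=[2, 2, 1, 6], offspring=[1, 1, 1, 2], Z_1=5
gen 1: Z_1=5, draws=[4, 5, 1, 1, 3], offspring=[2, 3, 1, 1, 2], Z_2=9
gen 2: Z_2=9, draws=[6, 5, 1, 5, 4, 3, 2, 1, 3], offspring=[2, 3, 1, 3, 2, 2, 1, 1, 2], Z_3=17


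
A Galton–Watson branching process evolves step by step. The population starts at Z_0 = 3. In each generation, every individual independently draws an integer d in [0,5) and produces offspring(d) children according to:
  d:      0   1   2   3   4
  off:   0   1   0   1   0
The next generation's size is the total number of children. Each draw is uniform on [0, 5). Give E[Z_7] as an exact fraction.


Outcome values over d=0..4: [0, 1, 0, 1, 0]
Σy = 2, Σy² = 2, M = 5
μ = 2/5 = 2/5,  σ² = 2/5 − (2/5)² = 6/25
E[Z_0] = 3
E[Z_1] = 2/5·E[Z_0] = 6/5
E[Z_2] = 2/5·E[Z_1] = 12/25
E[Z_3] = 2/5·E[Z_2] = 24/125
E[Z_4] = 2/5·E[Z_3] = 48/625
E[Z_5] = 2/5·E[Z_4] = 96/3125
E[Z_6] = 2/5·E[Z_5] = 192/15625
E[Z_7] = 2/5·E[Z_6] = 384/78125

384/78125


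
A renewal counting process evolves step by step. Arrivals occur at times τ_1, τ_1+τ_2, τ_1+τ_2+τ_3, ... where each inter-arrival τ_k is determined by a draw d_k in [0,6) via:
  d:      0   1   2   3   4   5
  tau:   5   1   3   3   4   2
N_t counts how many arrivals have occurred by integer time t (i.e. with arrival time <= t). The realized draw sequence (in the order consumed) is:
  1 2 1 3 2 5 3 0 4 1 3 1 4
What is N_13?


draw d_1=1: τ_1=1, arrival time A_1=1
draw d_2=2: τ_2=3, arrival time A_2=4
draw d_3=1: τ_3=1, arrival time A_3=5
draw d_4=3: τ_4=3, arrival time A_4=8
draw d_5=2: τ_5=3, arrival time A_5=11
draw d_6=5: τ_6=2, arrival time A_6=13
draw d_7=3: τ_7=3, arrival time A_7=16
draw d_8=0: τ_8=5, arrival time A_8=21
draw d_9=4: τ_9=4, arrival time A_9=25
draw d_10=1: τ_10=1, arrival time A_10=26
draw d_11=3: τ_11=3, arrival time A_11=29
draw d_12=1: τ_12=1, arrival time A_12=30
draw d_13=4: τ_13=4, arrival time A_13=34
N_t over t=0..13: 0:0 1:1 2:1 3:1 4:2 5:3 6:3 7:3 8:4 9:4 10:4 11:5 12:5 13:6

6


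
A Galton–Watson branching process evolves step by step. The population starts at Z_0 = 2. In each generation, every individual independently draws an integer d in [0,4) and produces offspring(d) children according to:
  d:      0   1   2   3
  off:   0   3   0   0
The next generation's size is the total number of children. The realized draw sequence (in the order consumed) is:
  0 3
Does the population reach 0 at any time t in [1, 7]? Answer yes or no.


gen 0: Z_0=2, draws=[0, 3], offspring=[0, 0], Z_1=0
gen 1: Z_1=0, draws=[], offspring=[], Z_2=0
gen 2: Z_2=0, draws=[], offspring=[], Z_3=0
gen 3: Z_3=0, draws=[], offspring=[], Z_4=0
gen 4: Z_4=0, draws=[], offspring=[], Z_5=0
gen 5: Z_5=0, draws=[], offspring=[], Z_6=0
gen 6: Z_6=0, draws=[], offspring=[], Z_7=0

yes


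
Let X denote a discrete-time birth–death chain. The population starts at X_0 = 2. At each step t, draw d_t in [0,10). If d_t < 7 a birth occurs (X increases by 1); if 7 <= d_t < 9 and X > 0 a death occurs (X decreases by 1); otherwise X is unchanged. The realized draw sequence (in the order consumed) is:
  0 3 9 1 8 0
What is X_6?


t=0: X=2, d=0 → birth, X_1=3
t=1: X=3, d=3 → birth, X_2=4
t=2: X=4, d=9 → hold, X_3=4
t=3: X=4, d=1 → birth, X_4=5
t=4: X=5, d=8 → death, X_5=4
t=5: X=4, d=0 → birth, X_6=5

5


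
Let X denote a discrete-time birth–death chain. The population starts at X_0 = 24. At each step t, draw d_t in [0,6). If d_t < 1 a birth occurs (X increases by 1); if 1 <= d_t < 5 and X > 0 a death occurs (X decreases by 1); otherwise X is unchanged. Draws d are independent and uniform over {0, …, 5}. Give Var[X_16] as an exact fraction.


28/3

X can drop by at most 1 per step and X_0 = 24 > T = 16, so X_t >= 24 − t >= 8 > 0 for every t <= 16: the floor at 0 (the 'and X > 0' condition) never binds. Hence X_16 = X_0 + Σ_{t<16} Y_t with i.i.d. increments Y_t = y(d_t) ∈ {+1, −1, 0}.
Outcome values over d=0..5: [1, -1, -1, -1, -1, 0]
Σy = -3, Σy² = 5, M = 6
μ = -3/6 = -1/2,  σ² = 5/6 − (-1/2)² = 7/12
Independent increments: Var[X_16] = 16·σ² = 16·(7/12) = 28/3


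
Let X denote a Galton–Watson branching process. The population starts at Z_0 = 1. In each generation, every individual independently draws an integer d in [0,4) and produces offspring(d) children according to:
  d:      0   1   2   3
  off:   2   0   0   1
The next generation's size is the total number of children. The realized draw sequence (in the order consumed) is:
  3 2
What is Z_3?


gen 0: Z_0=1, draws=[3], offspring=[1], Z_1=1
gen 1: Z_1=1, draws=[2], offspring=[0], Z_2=0
gen 2: Z_2=0, draws=[], offspring=[], Z_3=0

0


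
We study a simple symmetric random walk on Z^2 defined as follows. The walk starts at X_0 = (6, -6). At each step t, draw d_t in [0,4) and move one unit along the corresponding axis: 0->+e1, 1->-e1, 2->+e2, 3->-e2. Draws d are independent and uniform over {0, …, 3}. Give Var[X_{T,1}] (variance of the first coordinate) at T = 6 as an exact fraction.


Outcome values over d=0..3: [1, -1, 0, 0]
Σy = 0, Σy² = 2, M = 4
μ = 0/4 = 0,  σ² = 2/4 − (0)² = 1/2
Independent increments: Var[X_6] = 6·σ² = 6·(1/2) = 3

3


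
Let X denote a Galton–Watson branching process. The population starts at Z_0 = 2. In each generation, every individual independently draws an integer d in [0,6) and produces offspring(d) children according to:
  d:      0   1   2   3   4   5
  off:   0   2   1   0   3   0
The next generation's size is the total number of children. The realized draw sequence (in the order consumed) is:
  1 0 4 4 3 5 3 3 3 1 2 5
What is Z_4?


1

gen 0: Z_0=2, draws=[1, 0], offspring=[2, 0], Z_1=2
gen 1: Z_1=2, draws=[4, 4], offspring=[3, 3], Z_2=6
gen 2: Z_2=6, draws=[3, 5, 3, 3, 3, 1], offspring=[0, 0, 0, 0, 0, 2], Z_3=2
gen 3: Z_3=2, draws=[2, 5], offspring=[1, 0], Z_4=1


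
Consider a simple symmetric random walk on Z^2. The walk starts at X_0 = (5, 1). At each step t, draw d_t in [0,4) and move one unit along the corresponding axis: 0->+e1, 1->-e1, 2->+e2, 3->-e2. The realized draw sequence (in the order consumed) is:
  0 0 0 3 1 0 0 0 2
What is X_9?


(10, 1)

t=0: X=(5, 1), d=0 → +e1, X_1=(6, 1)
t=1: X=(6, 1), d=0 → +e1, X_2=(7, 1)
t=2: X=(7, 1), d=0 → +e1, X_3=(8, 1)
t=3: X=(8, 1), d=3 → -e2, X_4=(8, 0)
t=4: X=(8, 0), d=1 → -e1, X_5=(7, 0)
t=5: X=(7, 0), d=0 → +e1, X_6=(8, 0)
t=6: X=(8, 0), d=0 → +e1, X_7=(9, 0)
t=7: X=(9, 0), d=0 → +e1, X_8=(10, 0)
t=8: X=(10, 0), d=2 → +e2, X_9=(10, 1)


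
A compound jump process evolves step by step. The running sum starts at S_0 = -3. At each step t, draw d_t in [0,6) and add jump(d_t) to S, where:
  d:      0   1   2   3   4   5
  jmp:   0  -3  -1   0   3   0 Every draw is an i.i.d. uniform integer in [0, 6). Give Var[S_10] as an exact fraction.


565/18

Outcome values over d=0..5: [0, -3, -1, 0, 3, 0]
Σy = -1, Σy² = 19, M = 6
μ = -1/6 = -1/6,  σ² = 19/6 − (-1/6)² = 113/36
Independent increments: Var[S_10] = 10·σ² = 10·(113/36) = 565/18


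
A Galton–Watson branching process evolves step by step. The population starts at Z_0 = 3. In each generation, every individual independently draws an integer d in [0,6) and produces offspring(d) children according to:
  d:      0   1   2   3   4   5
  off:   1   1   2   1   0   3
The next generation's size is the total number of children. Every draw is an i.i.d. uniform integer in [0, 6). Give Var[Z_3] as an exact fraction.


Outcome values over d=0..5: [1, 1, 2, 1, 0, 3]
Σy = 8, Σy² = 16, M = 6
μ = 8/6 = 4/3,  σ² = 16/6 − (4/3)² = 8/9
V_0 = 0, E_0 = 3
V_1 = 8/9·E_0 + (4/3)²·V_0 = 8/3;  E_1 = 4
V_2 = 8/9·E_1 + (4/3)²·V_1 = 224/27;  E_2 = 16/3
V_3 = 8/9·E_2 + (4/3)²·V_2 = 4736/243;  E_3 = 64/9

4736/243


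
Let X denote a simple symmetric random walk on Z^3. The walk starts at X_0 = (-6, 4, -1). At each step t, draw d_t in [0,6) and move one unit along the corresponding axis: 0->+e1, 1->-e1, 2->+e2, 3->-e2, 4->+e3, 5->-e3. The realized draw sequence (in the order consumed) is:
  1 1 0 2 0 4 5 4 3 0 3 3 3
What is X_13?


(-5, 1, 0)

t=0: X=(-6, 4, -1), d=1 → -e1, X_1=(-7, 4, -1)
t=1: X=(-7, 4, -1), d=1 → -e1, X_2=(-8, 4, -1)
t=2: X=(-8, 4, -1), d=0 → +e1, X_3=(-7, 4, -1)
t=3: X=(-7, 4, -1), d=2 → +e2, X_4=(-7, 5, -1)
t=4: X=(-7, 5, -1), d=0 → +e1, X_5=(-6, 5, -1)
t=5: X=(-6, 5, -1), d=4 → +e3, X_6=(-6, 5, 0)
t=6: X=(-6, 5, 0), d=5 → -e3, X_7=(-6, 5, -1)
t=7: X=(-6, 5, -1), d=4 → +e3, X_8=(-6, 5, 0)
t=8: X=(-6, 5, 0), d=3 → -e2, X_9=(-6, 4, 0)
t=9: X=(-6, 4, 0), d=0 → +e1, X_10=(-5, 4, 0)
t=10: X=(-5, 4, 0), d=3 → -e2, X_11=(-5, 3, 0)
t=11: X=(-5, 3, 0), d=3 → -e2, X_12=(-5, 2, 0)
t=12: X=(-5, 2, 0), d=3 → -e2, X_13=(-5, 1, 0)


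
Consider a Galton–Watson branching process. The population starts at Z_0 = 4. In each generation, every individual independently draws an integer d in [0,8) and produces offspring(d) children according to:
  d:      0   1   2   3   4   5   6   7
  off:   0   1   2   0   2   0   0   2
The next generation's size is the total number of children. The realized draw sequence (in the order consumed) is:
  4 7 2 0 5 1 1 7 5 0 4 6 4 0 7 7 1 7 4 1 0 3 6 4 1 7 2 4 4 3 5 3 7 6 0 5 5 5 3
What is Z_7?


2

gen 0: Z_0=4, draws=[4, 7, 2, 0], offspring=[2, 2, 2, 0], Z_1=6
gen 1: Z_1=6, draws=[5, 1, 1, 7, 5, 0], offspring=[0, 1, 1, 2, 0, 0], Z_2=4
gen 2: Z_2=4, draws=[4, 6, 4, 0], offspring=[2, 0, 2, 0], Z_3=4
gen 3: Z_3=4, draws=[7, 7, 1, 7], offspring=[2, 2, 1, 2], Z_4=7
gen 4: Z_4=7, draws=[4, 1, 0, 3, 6, 4, 1], offspring=[2, 1, 0, 0, 0, 2, 1], Z_5=6
gen 5: Z_5=6, draws=[7, 2, 4, 4, 3, 5], offspring=[2, 2, 2, 2, 0, 0], Z_6=8
gen 6: Z_6=8, draws=[3, 7, 6, 0, 5, 5, 5, 3], offspring=[0, 2, 0, 0, 0, 0, 0, 0], Z_7=2


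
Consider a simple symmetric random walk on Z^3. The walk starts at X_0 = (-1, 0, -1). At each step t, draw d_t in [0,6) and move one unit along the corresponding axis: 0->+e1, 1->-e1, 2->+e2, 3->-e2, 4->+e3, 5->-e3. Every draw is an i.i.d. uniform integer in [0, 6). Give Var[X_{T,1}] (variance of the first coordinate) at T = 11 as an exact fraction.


Outcome values over d=0..5: [1, -1, 0, 0, 0, 0]
Σy = 0, Σy² = 2, M = 6
μ = 0/6 = 0,  σ² = 2/6 − (0)² = 1/3
Independent increments: Var[X_11] = 11·σ² = 11·(1/3) = 11/3

11/3


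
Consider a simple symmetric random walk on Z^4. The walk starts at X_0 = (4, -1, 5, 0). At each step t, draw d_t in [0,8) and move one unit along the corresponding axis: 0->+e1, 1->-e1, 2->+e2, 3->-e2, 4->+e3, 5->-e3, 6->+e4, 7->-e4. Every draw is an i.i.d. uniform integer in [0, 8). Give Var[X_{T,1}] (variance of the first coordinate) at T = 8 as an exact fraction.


2

Outcome values over d=0..7: [1, -1, 0, 0, 0, 0, 0, 0]
Σy = 0, Σy² = 2, M = 8
μ = 0/8 = 0,  σ² = 2/8 − (0)² = 1/4
Independent increments: Var[X_8] = 8·σ² = 8·(1/4) = 2


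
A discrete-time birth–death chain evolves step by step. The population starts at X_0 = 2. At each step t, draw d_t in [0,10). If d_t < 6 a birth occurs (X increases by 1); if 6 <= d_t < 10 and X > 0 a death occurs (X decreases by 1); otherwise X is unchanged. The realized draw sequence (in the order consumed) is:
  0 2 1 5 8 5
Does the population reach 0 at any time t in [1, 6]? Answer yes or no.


no

t=0: X=2, d=0 → birth, X_1=3
t=1: X=3, d=2 → birth, X_2=4
t=2: X=4, d=1 → birth, X_3=5
t=3: X=5, d=5 → birth, X_4=6
t=4: X=6, d=8 → death, X_5=5
t=5: X=5, d=5 → birth, X_6=6


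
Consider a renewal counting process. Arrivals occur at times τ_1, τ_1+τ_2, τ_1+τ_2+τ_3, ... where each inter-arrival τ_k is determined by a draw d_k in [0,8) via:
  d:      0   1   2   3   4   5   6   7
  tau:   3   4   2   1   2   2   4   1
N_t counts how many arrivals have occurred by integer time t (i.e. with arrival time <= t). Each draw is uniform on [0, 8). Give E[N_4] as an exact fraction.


Inter-arrival values over d=0..7: [3, 4, 2, 1, 2, 2, 4, 1]
Each d has probability 1/8, so the pmf of τ is: f(1) = 1/4, f(2) = 3/8, f(3) = 1/8, f(4) = 1/4
Renewal equation for m(n) = E[N_n]: condition on τ_1 = k (if k <= n, one arrival plus a fresh copy on the remaining n−k steps): m(n) = F(n) + Σ_{k<=n} f(k)·m(n−k), where F(n) = P(τ <= n) and m(0) = 0
m(1) = F(1) = 1/4
m(2) = F(2) + f(1)·m(1) = 5/8 + 1/4·1/4 = 11/16
m(3) = F(3) + f(1)·m(2) + f(2)·m(1) = 3/4 + 1/4·11/16 + 3/8·1/4 = 65/64
m(4) = F(4) + f(1)·m(3) + f(2)·m(2) + f(3)·m(1) = 1 + 1/4·65/64 + 3/8·11/16 + 1/8·1/4 = 395/256
E[N_4] = m(4) = 395/256

395/256


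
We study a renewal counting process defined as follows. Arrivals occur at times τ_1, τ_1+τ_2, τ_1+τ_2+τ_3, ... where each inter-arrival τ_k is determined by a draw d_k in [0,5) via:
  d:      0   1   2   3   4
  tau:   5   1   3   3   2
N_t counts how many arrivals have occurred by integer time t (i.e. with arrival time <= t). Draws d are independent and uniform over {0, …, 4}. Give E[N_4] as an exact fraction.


721/625

Inter-arrival values over d=0..4: [5, 1, 3, 3, 2]
Each d has probability 1/5, so the pmf of τ is: f(1) = 1/5, f(2) = 1/5, f(3) = 2/5, f(5) = 1/5
Renewal equation for m(n) = E[N_n]: condition on τ_1 = k (if k <= n, one arrival plus a fresh copy on the remaining n−k steps): m(n) = F(n) + Σ_{k<=n} f(k)·m(n−k), where F(n) = P(τ <= n) and m(0) = 0
m(1) = F(1) = 1/5
m(2) = F(2) + f(1)·m(1) = 2/5 + 1/5·1/5 = 11/25
m(3) = F(3) + f(1)·m(2) + f(2)·m(1) = 4/5 + 1/5·11/25 + 1/5·1/5 = 116/125
m(4) = F(4) + f(1)·m(3) + f(2)·m(2) + f(3)·m(1) = 4/5 + 1/5·116/125 + 1/5·11/25 + 2/5·1/5 = 721/625
E[N_4] = m(4) = 721/625


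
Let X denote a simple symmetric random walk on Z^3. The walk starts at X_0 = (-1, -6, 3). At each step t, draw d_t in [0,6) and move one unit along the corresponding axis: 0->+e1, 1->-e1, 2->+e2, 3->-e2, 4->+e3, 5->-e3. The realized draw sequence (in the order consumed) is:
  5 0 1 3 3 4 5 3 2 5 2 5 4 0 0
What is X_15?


t=0: X=(-1, -6, 3), d=5 → -e3, X_1=(-1, -6, 2)
t=1: X=(-1, -6, 2), d=0 → +e1, X_2=(0, -6, 2)
t=2: X=(0, -6, 2), d=1 → -e1, X_3=(-1, -6, 2)
t=3: X=(-1, -6, 2), d=3 → -e2, X_4=(-1, -7, 2)
t=4: X=(-1, -7, 2), d=3 → -e2, X_5=(-1, -8, 2)
t=5: X=(-1, -8, 2), d=4 → +e3, X_6=(-1, -8, 3)
t=6: X=(-1, -8, 3), d=5 → -e3, X_7=(-1, -8, 2)
t=7: X=(-1, -8, 2), d=3 → -e2, X_8=(-1, -9, 2)
t=8: X=(-1, -9, 2), d=2 → +e2, X_9=(-1, -8, 2)
t=9: X=(-1, -8, 2), d=5 → -e3, X_10=(-1, -8, 1)
t=10: X=(-1, -8, 1), d=2 → +e2, X_11=(-1, -7, 1)
t=11: X=(-1, -7, 1), d=5 → -e3, X_12=(-1, -7, 0)
t=12: X=(-1, -7, 0), d=4 → +e3, X_13=(-1, -7, 1)
t=13: X=(-1, -7, 1), d=0 → +e1, X_14=(0, -7, 1)
t=14: X=(0, -7, 1), d=0 → +e1, X_15=(1, -7, 1)

(1, -7, 1)


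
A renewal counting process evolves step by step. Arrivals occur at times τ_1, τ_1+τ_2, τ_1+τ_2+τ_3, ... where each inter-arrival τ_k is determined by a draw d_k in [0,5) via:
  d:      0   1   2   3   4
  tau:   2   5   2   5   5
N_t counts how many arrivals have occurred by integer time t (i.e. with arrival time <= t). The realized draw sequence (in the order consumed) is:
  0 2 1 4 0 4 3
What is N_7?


2

draw d_1=0: τ_1=2, arrival time A_1=2
draw d_2=2: τ_2=2, arrival time A_2=4
draw d_3=1: τ_3=5, arrival time A_3=9
draw d_4=4: τ_4=5, arrival time A_4=14
draw d_5=0: τ_5=2, arrival time A_5=16
draw d_6=4: τ_6=5, arrival time A_6=21
draw d_7=3: τ_7=5, arrival time A_7=26
N_t over t=0..7: 0:0 1:0 2:1 3:1 4:2 5:2 6:2 7:2


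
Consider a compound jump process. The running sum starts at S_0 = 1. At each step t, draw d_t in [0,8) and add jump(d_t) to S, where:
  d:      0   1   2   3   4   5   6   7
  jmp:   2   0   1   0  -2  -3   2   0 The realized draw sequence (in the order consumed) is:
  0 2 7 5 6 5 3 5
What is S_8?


t=0: S=1, d=0, jump=2, S_1=3
t=1: S=3, d=2, jump=1, S_2=4
t=2: S=4, d=7, jump=0, S_3=4
t=3: S=4, d=5, jump=-3, S_4=1
t=4: S=1, d=6, jump=2, S_5=3
t=5: S=3, d=5, jump=-3, S_6=0
t=6: S=0, d=3, jump=0, S_7=0
t=7: S=0, d=5, jump=-3, S_8=-3

-3


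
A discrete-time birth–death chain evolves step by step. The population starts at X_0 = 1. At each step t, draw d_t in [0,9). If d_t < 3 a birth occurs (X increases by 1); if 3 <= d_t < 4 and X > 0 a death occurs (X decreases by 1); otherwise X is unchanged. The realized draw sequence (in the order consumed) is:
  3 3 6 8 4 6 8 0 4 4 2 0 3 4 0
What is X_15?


t=0: X=1, d=3 → death, X_1=0
t=1: X=0, d=3 → hold, X_2=0
t=2: X=0, d=6 → hold, X_3=0
t=3: X=0, d=8 → hold, X_4=0
t=4: X=0, d=4 → hold, X_5=0
t=5: X=0, d=6 → hold, X_6=0
t=6: X=0, d=8 → hold, X_7=0
t=7: X=0, d=0 → birth, X_8=1
t=8: X=1, d=4 → hold, X_9=1
t=9: X=1, d=4 → hold, X_10=1
t=10: X=1, d=2 → birth, X_11=2
t=11: X=2, d=0 → birth, X_12=3
t=12: X=3, d=3 → death, X_13=2
t=13: X=2, d=4 → hold, X_14=2
t=14: X=2, d=0 → birth, X_15=3

3


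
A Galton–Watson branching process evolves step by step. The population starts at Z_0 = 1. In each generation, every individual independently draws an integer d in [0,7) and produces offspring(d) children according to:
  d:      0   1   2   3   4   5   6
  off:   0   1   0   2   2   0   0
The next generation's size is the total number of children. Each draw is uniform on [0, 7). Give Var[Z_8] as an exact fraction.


Outcome values over d=0..6: [0, 1, 0, 2, 2, 0, 0]
Σy = 5, Σy² = 9, M = 7
μ = 5/7 = 5/7,  σ² = 9/7 − (5/7)² = 38/49
V_0 = 0, E_0 = 1
V_1 = 38/49·E_0 + (5/7)²·V_0 = 38/49;  E_1 = 5/7
V_2 = 38/49·E_1 + (5/7)²·V_1 = 2280/2401;  E_2 = 25/49
V_3 = 38/49·E_2 + (5/7)²·V_2 = 103550/117649;  E_3 = 125/343
V_4 = 38/49·E_3 + (5/7)²·V_3 = 4218000/5764801;  E_4 = 625/2401
V_5 = 38/49·E_4 + (5/7)²·V_4 = 162473750/282475249;  E_5 = 3125/16807
V_6 = 38/49·E_5 + (5/7)²·V_5 = 6057675000/13841287201;  E_6 = 15625/117649
V_7 = 38/49·E_6 + (5/7)²·V_6 = 221295968750/678223072849;  E_7 = 78125/823543
V_8 = 38/49·E_7 + (5/7)²·V_7 = 7977292500000/33232930569601;  E_8 = 390625/5764801

7977292500000/33232930569601


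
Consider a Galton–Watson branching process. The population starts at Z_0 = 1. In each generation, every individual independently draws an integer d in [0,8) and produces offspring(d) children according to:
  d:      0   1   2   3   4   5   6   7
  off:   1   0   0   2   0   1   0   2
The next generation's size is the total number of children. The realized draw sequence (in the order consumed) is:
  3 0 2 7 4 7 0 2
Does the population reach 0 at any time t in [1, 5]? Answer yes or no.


no

gen 0: Z_0=1, draws=[3], offspring=[2], Z_1=2
gen 1: Z_1=2, draws=[0, 2], offspring=[1, 0], Z_2=1
gen 2: Z_2=1, draws=[7], offspring=[2], Z_3=2
gen 3: Z_3=2, draws=[4, 7], offspring=[0, 2], Z_4=2
gen 4: Z_4=2, draws=[0, 2], offspring=[1, 0], Z_5=1
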